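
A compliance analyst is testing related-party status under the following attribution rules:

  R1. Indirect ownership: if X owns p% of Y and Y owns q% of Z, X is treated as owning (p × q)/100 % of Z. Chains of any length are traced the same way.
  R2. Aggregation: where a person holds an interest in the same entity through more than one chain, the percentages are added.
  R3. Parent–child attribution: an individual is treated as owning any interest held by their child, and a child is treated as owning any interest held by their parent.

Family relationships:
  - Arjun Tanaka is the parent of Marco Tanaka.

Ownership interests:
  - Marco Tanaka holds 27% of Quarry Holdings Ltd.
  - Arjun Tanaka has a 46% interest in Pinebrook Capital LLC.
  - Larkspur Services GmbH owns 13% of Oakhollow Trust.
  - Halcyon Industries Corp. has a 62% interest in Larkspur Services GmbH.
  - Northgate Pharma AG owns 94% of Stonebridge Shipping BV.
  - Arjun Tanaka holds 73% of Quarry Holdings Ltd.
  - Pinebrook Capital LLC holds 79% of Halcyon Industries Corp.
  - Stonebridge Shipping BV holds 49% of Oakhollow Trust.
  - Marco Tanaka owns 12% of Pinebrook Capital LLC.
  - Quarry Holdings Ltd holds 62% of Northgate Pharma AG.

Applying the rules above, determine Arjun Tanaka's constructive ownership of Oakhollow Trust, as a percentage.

32.250292%

By parent–child attribution (R3), Arjun Tanaka is treated as also owning Marco Tanaka's interest in Quarry Holdings Ltd, giving 73% + 27% = 100%.
By parent–child attribution (R3), Arjun Tanaka is treated as also owning Marco Tanaka's interest in Pinebrook Capital LLC, giving 46% + 12% = 58%.
Chain via Quarry Holdings Ltd → Northgate Pharma AG → Stonebridge Shipping BV (R1): 100% × 62% × 94% × 49% = 28.5572% of Oakhollow Trust.
Chain via Pinebrook Capital LLC → Halcyon Industries Corp. → Larkspur Services GmbH (R1): 58% × 79% × 62% × 13% = 3.693092% of Oakhollow Trust.
Aggregating (R2): 28.5572% + 3.693092% = 32.250292%.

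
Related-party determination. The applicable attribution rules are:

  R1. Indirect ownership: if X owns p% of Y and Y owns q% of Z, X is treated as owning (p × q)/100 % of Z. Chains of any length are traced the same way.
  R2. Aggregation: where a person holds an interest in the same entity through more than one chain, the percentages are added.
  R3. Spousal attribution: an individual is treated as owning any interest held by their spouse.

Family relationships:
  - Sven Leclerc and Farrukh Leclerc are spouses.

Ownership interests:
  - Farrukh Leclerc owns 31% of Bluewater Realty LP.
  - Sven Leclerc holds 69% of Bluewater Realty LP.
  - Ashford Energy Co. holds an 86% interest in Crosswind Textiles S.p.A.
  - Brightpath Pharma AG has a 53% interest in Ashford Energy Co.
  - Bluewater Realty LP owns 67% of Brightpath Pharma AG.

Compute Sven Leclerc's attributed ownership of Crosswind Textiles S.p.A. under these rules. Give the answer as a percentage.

30.5386%

By spousal attribution (R3), Sven Leclerc is treated as also owning Farrukh Leclerc's interest in Bluewater Realty LP, giving 69% + 31% = 100%.
Chain via Bluewater Realty LP → Brightpath Pharma AG → Ashford Energy Co. (R1): 100% × 67% × 53% × 86% = 30.5386% of Crosswind Textiles S.p.A.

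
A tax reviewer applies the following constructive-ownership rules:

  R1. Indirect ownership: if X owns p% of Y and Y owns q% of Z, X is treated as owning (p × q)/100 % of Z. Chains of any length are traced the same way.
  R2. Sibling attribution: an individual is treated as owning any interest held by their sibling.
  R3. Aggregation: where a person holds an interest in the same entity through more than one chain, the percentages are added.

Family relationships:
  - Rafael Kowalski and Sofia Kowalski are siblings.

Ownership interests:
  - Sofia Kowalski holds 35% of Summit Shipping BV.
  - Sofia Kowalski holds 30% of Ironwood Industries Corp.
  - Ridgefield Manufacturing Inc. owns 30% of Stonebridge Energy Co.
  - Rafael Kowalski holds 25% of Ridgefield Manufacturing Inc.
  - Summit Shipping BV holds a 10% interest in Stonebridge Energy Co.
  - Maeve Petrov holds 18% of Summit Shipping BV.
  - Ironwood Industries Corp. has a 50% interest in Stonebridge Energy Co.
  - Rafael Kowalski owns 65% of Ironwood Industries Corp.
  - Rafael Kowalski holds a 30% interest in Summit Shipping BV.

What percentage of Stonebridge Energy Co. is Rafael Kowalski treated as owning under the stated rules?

By sibling attribution (R2), Rafael Kowalski is treated as also owning Sofia Kowalski's interest in Ironwood Industries Corp, giving 65% + 30% = 95%.
By sibling attribution (R2), Rafael Kowalski is treated as also owning Sofia Kowalski's interest in Summit Shipping BV, giving 30% + 35% = 65%.
Chain via Ironwood Industries Corp. (R1): 95% × 50% = 47.5% of Stonebridge Energy Co.
Chain via Ridgefield Manufacturing Inc. (R1): 25% × 30% = 7.5% of Stonebridge Energy Co.
Chain via Summit Shipping BV (R1): 65% × 10% = 6.5% of Stonebridge Energy Co.
Aggregating (R3): 47.5% + 7.5% + 6.5% = 61.5%.

61.5%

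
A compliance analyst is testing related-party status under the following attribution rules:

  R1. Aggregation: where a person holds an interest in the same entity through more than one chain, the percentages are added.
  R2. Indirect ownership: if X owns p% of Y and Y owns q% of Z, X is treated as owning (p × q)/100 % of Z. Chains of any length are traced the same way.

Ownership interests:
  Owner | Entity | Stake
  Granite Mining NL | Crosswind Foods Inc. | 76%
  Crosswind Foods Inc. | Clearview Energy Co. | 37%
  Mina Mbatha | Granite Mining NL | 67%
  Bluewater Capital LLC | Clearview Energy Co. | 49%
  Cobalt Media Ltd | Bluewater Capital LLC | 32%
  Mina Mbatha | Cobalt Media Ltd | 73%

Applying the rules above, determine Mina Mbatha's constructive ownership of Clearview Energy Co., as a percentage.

Chain via Granite Mining NL → Crosswind Foods Inc. (R2): 67% × 76% × 37% = 18.8404% of Clearview Energy Co.
Chain via Cobalt Media Ltd → Bluewater Capital LLC (R2): 73% × 32% × 49% = 11.4464% of Clearview Energy Co.
Aggregating (R1): 18.8404% + 11.4464% = 30.2868%.

30.2868%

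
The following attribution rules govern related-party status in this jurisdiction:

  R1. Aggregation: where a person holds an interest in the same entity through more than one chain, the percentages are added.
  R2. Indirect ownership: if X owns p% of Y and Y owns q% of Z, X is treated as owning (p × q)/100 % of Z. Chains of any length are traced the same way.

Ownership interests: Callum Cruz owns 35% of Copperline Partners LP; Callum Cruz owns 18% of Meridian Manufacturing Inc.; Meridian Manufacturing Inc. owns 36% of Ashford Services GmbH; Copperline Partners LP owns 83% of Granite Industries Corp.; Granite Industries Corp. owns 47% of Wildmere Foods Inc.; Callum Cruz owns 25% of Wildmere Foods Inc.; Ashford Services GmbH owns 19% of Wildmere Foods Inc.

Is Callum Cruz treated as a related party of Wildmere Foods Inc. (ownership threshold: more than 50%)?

Chain via Meridian Manufacturing Inc. → Ashford Services GmbH (R2): 18% × 36% × 19% = 1.2312% of Wildmere Foods Inc.
Chain via Copperline Partners LP → Granite Industries Corp. (R2): 35% × 83% × 47% = 13.6535% of Wildmere Foods Inc.
Direct interest in Wildmere Foods Inc: 25%.
Aggregating (R1): 1.2312% + 13.6535% + 25% = 39.8847%.
39.8847% does not exceed the 50% threshold, so Callum is not a related party to Wildmere Foods Inc.

No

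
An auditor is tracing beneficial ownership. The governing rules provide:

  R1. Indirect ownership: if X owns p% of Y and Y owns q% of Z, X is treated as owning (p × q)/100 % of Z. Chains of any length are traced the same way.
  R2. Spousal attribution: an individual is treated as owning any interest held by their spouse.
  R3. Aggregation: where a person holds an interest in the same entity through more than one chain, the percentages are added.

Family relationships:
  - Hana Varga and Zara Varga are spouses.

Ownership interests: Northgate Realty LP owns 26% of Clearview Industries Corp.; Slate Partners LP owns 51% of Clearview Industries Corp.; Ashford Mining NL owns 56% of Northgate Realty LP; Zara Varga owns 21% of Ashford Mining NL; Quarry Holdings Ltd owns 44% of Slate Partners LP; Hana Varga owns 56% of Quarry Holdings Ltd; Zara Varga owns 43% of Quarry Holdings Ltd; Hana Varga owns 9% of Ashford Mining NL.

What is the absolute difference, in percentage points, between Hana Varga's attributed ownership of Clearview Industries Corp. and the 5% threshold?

By spousal attribution (R2), Hana Varga is treated as also owning Zara Varga's interest in Quarry Holdings Ltd, giving 56% + 43% = 99%.
By spousal attribution (R2), Hana Varga is treated as also owning Zara Varga's interest in Ashford Mining NL, giving 9% + 21% = 30%.
Chain via Quarry Holdings Ltd → Slate Partners LP (R1): 99% × 44% × 51% = 22.2156% of Clearview Industries Corp.
Chain via Ashford Mining NL → Northgate Realty LP (R1): 30% × 56% × 26% = 4.368% of Clearview Industries Corp.
Aggregating (R3): 22.2156% + 4.368% = 26.5836%.
26.5836% exceeds the 5% threshold by 21.5836 percentage points.

21.5836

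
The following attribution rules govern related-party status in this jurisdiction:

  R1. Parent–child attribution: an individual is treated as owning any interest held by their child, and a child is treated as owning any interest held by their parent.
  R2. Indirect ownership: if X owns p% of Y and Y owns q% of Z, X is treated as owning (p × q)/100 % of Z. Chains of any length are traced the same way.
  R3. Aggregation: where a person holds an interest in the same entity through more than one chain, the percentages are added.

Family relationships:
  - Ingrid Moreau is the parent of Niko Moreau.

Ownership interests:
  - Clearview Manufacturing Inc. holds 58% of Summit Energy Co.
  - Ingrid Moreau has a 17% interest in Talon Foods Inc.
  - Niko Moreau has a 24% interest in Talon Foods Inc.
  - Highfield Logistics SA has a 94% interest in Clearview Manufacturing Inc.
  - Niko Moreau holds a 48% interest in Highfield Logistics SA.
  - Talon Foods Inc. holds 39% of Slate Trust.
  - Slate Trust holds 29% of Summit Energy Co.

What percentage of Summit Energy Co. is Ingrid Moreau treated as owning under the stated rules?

By parent–child attribution (R1), Ingrid Moreau is treated as also owning Niko Moreau's interest in Talon Foods Inc, giving 17% + 24% = 41%.
By parent–child attribution (R1), Ingrid Moreau is treated as owning Niko Moreau's 48% interest in Highfield Logistics SA.
Chain via Talon Foods Inc. → Slate Trust (R2): 41% × 39% × 29% = 4.6371% of Summit Energy Co.
Chain via Highfield Logistics SA → Clearview Manufacturing Inc. (R2): 48% × 94% × 58% = 26.1696% of Summit Energy Co.
Aggregating (R3): 4.6371% + 26.1696% = 30.8067%.

30.8067%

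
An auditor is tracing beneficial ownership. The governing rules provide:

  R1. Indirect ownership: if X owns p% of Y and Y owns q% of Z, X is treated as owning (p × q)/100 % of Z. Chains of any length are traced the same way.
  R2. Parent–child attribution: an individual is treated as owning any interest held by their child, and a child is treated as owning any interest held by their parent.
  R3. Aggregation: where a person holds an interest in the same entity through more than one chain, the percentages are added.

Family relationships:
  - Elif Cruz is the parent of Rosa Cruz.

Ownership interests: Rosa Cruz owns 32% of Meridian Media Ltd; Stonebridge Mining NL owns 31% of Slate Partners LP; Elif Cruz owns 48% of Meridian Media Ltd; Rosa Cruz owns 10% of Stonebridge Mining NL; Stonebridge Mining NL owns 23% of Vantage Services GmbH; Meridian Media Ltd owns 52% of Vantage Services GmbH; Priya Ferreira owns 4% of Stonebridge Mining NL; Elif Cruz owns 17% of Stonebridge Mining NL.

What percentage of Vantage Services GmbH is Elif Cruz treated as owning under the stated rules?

47.81%

By parent–child attribution (R2), Elif Cruz is treated as also owning Rosa Cruz's interest in Meridian Media Ltd, giving 48% + 32% = 80%.
By parent–child attribution (R2), Elif Cruz is treated as also owning Rosa Cruz's interest in Stonebridge Mining NL, giving 17% + 10% = 27%.
Chain via Meridian Media Ltd (R1): 80% × 52% = 41.6% of Vantage Services GmbH.
Chain via Stonebridge Mining NL (R1): 27% × 23% = 6.21% of Vantage Services GmbH.
Aggregating (R3): 41.6% + 6.21% = 47.81%.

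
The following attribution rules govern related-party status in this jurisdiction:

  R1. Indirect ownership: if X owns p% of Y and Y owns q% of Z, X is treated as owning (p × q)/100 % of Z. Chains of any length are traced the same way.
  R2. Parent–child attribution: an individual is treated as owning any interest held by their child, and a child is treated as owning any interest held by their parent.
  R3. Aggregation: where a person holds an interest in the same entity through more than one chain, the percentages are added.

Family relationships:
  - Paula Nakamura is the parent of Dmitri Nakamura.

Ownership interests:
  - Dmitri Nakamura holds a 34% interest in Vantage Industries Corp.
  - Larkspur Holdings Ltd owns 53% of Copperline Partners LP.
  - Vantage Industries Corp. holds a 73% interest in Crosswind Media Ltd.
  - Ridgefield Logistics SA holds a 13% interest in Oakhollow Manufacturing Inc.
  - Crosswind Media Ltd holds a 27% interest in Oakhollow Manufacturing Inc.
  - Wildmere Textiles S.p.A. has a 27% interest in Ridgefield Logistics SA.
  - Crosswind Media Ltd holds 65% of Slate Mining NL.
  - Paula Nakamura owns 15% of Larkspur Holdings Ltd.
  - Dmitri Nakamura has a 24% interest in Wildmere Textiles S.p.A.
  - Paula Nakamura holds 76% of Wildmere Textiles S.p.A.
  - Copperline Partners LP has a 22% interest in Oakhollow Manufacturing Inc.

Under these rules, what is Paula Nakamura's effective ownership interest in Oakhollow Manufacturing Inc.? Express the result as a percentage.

By parent–child attribution (R2), Paula Nakamura is treated as also owning Dmitri Nakamura's interest in Wildmere Textiles S.p.A, giving 76% + 24% = 100%.
By parent–child attribution (R2), Paula Nakamura is treated as owning Dmitri Nakamura's 34% interest in Vantage Industries Corp.
Chain via Larkspur Holdings Ltd → Copperline Partners LP (R1): 15% × 53% × 22% = 1.749% of Oakhollow Manufacturing Inc.
Chain via Wildmere Textiles S.p.A. → Ridgefield Logistics SA (R1): 100% × 27% × 13% = 3.51% of Oakhollow Manufacturing Inc.
Chain via Vantage Industries Corp. → Crosswind Media Ltd (R1): 34% × 73% × 27% = 6.7014% of Oakhollow Manufacturing Inc.
Aggregating (R3): 1.749% + 3.51% + 6.7014% = 11.9604%.

11.9604%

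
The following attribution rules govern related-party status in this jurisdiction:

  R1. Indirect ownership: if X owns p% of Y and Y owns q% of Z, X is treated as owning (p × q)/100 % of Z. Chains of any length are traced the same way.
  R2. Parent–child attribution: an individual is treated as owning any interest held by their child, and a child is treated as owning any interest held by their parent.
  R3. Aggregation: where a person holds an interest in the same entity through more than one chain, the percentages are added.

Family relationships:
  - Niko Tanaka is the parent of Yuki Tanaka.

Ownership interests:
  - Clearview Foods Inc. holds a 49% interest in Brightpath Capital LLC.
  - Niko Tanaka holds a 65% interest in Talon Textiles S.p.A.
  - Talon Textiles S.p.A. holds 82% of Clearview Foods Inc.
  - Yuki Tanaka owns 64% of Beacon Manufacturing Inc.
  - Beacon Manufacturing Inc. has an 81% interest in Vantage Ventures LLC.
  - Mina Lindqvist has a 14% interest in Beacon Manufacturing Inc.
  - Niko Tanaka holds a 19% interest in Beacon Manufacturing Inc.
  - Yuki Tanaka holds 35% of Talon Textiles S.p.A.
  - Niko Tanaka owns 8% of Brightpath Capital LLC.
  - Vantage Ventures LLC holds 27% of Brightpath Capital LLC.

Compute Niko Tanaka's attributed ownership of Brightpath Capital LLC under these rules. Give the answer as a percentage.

66.3321%

By parent–child attribution (R2), Niko Tanaka is treated as also owning Yuki Tanaka's interest in Beacon Manufacturing Inc, giving 19% + 64% = 83%.
By parent–child attribution (R2), Niko Tanaka is treated as also owning Yuki Tanaka's interest in Talon Textiles S.p.A, giving 65% + 35% = 100%.
Chain via Beacon Manufacturing Inc. → Vantage Ventures LLC (R1): 83% × 81% × 27% = 18.1521% of Brightpath Capital LLC.
Chain via Talon Textiles S.p.A. → Clearview Foods Inc. (R1): 100% × 82% × 49% = 40.18% of Brightpath Capital LLC.
Direct interest in Brightpath Capital LLC: 8%.
Aggregating (R3): 18.1521% + 40.18% + 8% = 66.3321%.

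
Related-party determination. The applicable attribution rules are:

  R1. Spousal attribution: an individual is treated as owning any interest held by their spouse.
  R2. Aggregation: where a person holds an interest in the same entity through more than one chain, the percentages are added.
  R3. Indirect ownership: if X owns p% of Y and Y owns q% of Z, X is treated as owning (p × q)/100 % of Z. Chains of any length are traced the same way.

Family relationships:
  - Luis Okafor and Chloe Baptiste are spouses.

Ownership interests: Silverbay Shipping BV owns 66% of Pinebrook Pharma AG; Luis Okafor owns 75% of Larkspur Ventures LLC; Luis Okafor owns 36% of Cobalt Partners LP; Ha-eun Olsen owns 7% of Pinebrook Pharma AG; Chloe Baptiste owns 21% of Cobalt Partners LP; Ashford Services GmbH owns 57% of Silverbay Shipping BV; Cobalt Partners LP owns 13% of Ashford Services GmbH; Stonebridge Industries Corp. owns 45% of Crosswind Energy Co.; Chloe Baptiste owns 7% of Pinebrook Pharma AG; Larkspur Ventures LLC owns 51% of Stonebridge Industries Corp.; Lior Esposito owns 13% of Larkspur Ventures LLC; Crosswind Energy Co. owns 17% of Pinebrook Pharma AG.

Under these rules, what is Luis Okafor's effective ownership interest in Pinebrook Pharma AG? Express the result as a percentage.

By spousal attribution (R1), Luis Okafor is treated as also owning Chloe Baptiste's interest in Cobalt Partners LP, giving 36% + 21% = 57%.
By spousal attribution (R1), Luis Okafor is treated as owning Chloe Baptiste's 7% interest in Pinebrook Pharma AG.
Chain via Cobalt Partners LP → Ashford Services GmbH → Silverbay Shipping BV (R3): 57% × 13% × 57% × 66% = 2.787642% of Pinebrook Pharma AG.
Chain via Larkspur Ventures LLC → Stonebridge Industries Corp. → Crosswind Energy Co. (R3): 75% × 51% × 45% × 17% = 2.926125% of Pinebrook Pharma AG.
Direct interest in Pinebrook Pharma AG: 7%.
Aggregating (R2): 2.787642% + 2.926125% + 7% = 12.713767%.

12.713767%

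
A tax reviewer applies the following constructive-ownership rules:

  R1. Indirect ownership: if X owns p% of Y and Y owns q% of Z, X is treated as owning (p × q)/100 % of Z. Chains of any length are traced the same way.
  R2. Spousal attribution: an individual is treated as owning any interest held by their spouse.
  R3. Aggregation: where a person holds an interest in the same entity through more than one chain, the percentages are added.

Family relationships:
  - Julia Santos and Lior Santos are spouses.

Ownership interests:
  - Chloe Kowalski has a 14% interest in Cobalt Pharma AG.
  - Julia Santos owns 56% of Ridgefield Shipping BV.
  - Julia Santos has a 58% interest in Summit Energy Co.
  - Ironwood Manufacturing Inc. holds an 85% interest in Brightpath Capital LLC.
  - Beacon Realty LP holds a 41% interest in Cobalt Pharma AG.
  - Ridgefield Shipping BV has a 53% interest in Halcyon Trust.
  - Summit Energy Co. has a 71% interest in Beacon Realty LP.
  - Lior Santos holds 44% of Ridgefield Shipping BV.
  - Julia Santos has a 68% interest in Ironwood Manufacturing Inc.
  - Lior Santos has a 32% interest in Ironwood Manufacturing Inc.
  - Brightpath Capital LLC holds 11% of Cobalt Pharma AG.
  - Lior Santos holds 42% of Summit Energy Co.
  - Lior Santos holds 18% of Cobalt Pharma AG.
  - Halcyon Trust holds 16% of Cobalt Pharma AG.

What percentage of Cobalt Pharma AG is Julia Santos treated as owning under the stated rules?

By spousal attribution (R2), Julia Santos is treated as also owning Lior Santos's interest in Summit Energy Co, giving 58% + 42% = 100%.
By spousal attribution (R2), Julia Santos is treated as also owning Lior Santos's interest in Ridgefield Shipping BV, giving 56% + 44% = 100%.
By spousal attribution (R2), Julia Santos is treated as also owning Lior Santos's interest in Ironwood Manufacturing Inc, giving 68% + 32% = 100%.
By spousal attribution (R2), Julia Santos is treated as owning Lior Santos's 18% interest in Cobalt Pharma AG.
Chain via Summit Energy Co. → Beacon Realty LP (R1): 100% × 71% × 41% = 29.11% of Cobalt Pharma AG.
Chain via Ridgefield Shipping BV → Halcyon Trust (R1): 100% × 53% × 16% = 8.48% of Cobalt Pharma AG.
Chain via Ironwood Manufacturing Inc. → Brightpath Capital LLC (R1): 100% × 85% × 11% = 9.35% of Cobalt Pharma AG.
Direct interest in Cobalt Pharma AG: 18%.
Aggregating (R3): 29.11% + 8.48% + 9.35% + 18% = 64.94%.

64.94%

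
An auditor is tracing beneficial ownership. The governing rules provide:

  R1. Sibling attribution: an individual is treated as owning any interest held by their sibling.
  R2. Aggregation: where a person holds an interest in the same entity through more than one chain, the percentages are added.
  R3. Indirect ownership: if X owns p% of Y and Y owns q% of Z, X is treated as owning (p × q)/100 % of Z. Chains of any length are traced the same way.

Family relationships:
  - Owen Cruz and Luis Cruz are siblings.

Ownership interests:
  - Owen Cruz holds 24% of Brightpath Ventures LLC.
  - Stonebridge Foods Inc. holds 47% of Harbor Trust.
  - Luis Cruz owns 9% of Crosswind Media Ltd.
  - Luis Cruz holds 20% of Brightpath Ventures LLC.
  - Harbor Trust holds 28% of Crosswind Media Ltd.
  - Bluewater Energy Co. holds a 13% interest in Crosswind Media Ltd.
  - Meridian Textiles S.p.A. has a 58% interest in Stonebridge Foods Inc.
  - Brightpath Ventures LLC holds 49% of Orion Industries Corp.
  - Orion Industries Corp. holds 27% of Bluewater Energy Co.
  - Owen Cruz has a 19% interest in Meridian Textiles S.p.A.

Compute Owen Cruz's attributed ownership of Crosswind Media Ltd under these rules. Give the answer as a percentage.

By sibling attribution (R1), Owen Cruz is treated as also owning Luis Cruz's interest in Brightpath Ventures LLC, giving 24% + 20% = 44%.
By sibling attribution (R1), Owen Cruz is treated as owning Luis Cruz's 9% interest in Crosswind Media Ltd.
Chain via Brightpath Ventures LLC → Orion Industries Corp. → Bluewater Energy Co. (R3): 44% × 49% × 27% × 13% = 0.756756% of Crosswind Media Ltd.
Chain via Meridian Textiles S.p.A. → Stonebridge Foods Inc. → Harbor Trust (R3): 19% × 58% × 47% × 28% = 1.450232% of Crosswind Media Ltd.
Direct interest in Crosswind Media Ltd: 9%.
Aggregating (R2): 0.756756% + 1.450232% + 9% = 11.206988%.

11.206988%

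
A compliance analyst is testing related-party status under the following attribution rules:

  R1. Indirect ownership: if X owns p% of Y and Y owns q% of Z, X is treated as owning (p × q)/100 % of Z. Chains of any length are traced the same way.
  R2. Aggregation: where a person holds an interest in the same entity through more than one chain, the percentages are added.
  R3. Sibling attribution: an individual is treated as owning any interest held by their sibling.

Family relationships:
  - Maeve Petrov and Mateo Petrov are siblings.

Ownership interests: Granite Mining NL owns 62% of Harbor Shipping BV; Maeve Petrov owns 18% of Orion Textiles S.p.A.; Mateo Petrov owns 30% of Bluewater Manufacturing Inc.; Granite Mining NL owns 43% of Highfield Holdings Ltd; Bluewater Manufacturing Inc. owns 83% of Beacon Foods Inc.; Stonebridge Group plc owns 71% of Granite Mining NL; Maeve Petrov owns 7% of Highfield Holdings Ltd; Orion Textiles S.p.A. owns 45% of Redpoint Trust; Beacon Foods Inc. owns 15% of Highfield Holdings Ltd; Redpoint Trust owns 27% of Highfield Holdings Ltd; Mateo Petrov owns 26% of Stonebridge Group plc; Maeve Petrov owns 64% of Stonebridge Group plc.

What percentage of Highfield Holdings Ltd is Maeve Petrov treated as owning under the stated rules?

40.399%

By sibling attribution (R3), Maeve Petrov is treated as also owning Mateo Petrov's interest in Stonebridge Group plc, giving 64% + 26% = 90%.
By sibling attribution (R3), Maeve Petrov is treated as owning Mateo Petrov's 30% interest in Bluewater Manufacturing Inc.
Chain via Stonebridge Group plc → Granite Mining NL (R1): 90% × 71% × 43% = 27.477% of Highfield Holdings Ltd.
Chain via Orion Textiles S.p.A. → Redpoint Trust (R1): 18% × 45% × 27% = 2.187% of Highfield Holdings Ltd.
Direct interest in Highfield Holdings Ltd: 7%.
Chain via Bluewater Manufacturing Inc. → Beacon Foods Inc. (R1): 30% × 83% × 15% = 3.735% of Highfield Holdings Ltd.
Aggregating (R2): 27.477% + 2.187% + 7% + 3.735% = 40.399%.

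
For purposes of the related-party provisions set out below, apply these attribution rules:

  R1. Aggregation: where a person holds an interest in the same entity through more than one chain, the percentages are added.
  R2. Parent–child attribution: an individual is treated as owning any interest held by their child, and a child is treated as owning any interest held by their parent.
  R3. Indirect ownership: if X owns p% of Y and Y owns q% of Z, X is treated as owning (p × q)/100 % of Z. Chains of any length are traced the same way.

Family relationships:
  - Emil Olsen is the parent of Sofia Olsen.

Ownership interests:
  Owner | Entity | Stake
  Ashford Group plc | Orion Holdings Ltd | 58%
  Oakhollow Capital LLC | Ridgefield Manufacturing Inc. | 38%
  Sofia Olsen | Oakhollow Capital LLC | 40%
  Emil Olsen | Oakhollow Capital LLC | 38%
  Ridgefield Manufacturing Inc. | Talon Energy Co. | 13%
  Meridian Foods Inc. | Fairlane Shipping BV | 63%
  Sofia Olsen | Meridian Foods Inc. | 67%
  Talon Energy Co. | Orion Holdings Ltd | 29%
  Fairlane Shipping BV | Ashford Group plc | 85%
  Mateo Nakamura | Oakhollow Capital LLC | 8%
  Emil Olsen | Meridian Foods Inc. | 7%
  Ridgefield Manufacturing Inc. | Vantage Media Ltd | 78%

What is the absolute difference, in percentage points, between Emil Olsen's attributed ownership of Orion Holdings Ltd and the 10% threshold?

14.101088

By parent–child attribution (R2), Emil Olsen is treated as also owning Sofia Olsen's interest in Meridian Foods Inc, giving 7% + 67% = 74%.
By parent–child attribution (R2), Emil Olsen is treated as also owning Sofia Olsen's interest in Oakhollow Capital LLC, giving 38% + 40% = 78%.
Chain via Meridian Foods Inc. → Fairlane Shipping BV → Ashford Group plc (R3): 74% × 63% × 85% × 58% = 22.98366% of Orion Holdings Ltd.
Chain via Oakhollow Capital LLC → Ridgefield Manufacturing Inc. → Talon Energy Co. (R3): 78% × 38% × 13% × 29% = 1.117428% of Orion Holdings Ltd.
Aggregating (R1): 22.98366% + 1.117428% = 24.101088%.
24.101088% exceeds the 10% threshold by 14.101088 percentage points.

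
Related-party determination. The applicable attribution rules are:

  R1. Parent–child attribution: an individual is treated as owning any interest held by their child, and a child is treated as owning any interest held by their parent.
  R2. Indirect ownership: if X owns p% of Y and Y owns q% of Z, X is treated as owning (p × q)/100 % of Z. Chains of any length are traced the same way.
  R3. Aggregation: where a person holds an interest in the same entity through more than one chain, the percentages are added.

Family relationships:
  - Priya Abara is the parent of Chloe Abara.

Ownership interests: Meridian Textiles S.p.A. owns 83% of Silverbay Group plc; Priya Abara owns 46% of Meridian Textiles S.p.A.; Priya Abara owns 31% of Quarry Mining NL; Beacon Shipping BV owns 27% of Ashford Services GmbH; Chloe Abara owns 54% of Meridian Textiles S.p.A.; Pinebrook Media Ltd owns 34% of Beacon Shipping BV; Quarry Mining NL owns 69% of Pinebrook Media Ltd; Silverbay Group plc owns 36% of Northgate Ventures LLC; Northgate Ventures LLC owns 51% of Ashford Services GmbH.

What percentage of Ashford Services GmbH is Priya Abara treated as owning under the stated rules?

By parent–child attribution (R1), Priya Abara is treated as also owning Chloe Abara's interest in Meridian Textiles S.p.A, giving 46% + 54% = 100%.
Chain via Quarry Mining NL → Pinebrook Media Ltd → Beacon Shipping BV (R2): 31% × 69% × 34% × 27% = 1.963602% of Ashford Services GmbH.
Chain via Meridian Textiles S.p.A. → Silverbay Group plc → Northgate Ventures LLC (R2): 100% × 83% × 36% × 51% = 15.2388% of Ashford Services GmbH.
Aggregating (R3): 1.963602% + 15.2388% = 17.202402%.

17.202402%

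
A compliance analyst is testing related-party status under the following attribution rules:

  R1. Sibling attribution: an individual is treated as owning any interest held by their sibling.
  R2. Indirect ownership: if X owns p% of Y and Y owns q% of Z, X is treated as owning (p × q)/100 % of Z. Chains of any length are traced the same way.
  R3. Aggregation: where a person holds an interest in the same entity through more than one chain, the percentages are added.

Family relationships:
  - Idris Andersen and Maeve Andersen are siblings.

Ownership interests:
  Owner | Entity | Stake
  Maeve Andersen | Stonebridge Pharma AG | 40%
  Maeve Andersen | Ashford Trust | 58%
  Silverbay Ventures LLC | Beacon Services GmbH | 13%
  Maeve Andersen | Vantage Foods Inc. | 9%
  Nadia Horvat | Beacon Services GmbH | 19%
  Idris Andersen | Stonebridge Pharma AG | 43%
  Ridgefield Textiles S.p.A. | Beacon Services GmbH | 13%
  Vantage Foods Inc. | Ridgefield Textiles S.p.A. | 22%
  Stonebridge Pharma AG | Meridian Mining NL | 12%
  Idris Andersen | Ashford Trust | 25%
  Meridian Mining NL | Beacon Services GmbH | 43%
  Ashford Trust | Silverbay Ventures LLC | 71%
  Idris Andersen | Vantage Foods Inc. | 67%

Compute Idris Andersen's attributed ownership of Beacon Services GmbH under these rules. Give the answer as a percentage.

14.1173%

By sibling attribution (R1), Idris Andersen is treated as also owning Maeve Andersen's interest in Stonebridge Pharma AG, giving 43% + 40% = 83%.
By sibling attribution (R1), Idris Andersen is treated as also owning Maeve Andersen's interest in Vantage Foods Inc, giving 67% + 9% = 76%.
By sibling attribution (R1), Idris Andersen is treated as also owning Maeve Andersen's interest in Ashford Trust, giving 25% + 58% = 83%.
Chain via Stonebridge Pharma AG → Meridian Mining NL (R2): 83% × 12% × 43% = 4.2828% of Beacon Services GmbH.
Chain via Vantage Foods Inc. → Ridgefield Textiles S.p.A. (R2): 76% × 22% × 13% = 2.1736% of Beacon Services GmbH.
Chain via Ashford Trust → Silverbay Ventures LLC (R2): 83% × 71% × 13% = 7.6609% of Beacon Services GmbH.
Aggregating (R3): 4.2828% + 2.1736% + 7.6609% = 14.1173%.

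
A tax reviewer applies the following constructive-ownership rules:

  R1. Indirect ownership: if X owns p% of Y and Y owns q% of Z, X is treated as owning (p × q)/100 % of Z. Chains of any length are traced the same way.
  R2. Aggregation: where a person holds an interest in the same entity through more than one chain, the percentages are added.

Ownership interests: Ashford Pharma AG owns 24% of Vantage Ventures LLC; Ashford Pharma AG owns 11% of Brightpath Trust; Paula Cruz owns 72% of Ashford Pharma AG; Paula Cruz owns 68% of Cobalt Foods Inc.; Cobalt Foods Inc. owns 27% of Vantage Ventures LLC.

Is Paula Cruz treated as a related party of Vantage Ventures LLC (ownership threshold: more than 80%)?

Chain via Ashford Pharma AG (R1): 72% × 24% = 17.28% of Vantage Ventures LLC.
Chain via Cobalt Foods Inc. (R1): 68% × 27% = 18.36% of Vantage Ventures LLC.
Aggregating (R2): 17.28% + 18.36% = 35.64%.
35.64% does not exceed the 80% threshold, so Paula is not a related party to Vantage Ventures LLC.

No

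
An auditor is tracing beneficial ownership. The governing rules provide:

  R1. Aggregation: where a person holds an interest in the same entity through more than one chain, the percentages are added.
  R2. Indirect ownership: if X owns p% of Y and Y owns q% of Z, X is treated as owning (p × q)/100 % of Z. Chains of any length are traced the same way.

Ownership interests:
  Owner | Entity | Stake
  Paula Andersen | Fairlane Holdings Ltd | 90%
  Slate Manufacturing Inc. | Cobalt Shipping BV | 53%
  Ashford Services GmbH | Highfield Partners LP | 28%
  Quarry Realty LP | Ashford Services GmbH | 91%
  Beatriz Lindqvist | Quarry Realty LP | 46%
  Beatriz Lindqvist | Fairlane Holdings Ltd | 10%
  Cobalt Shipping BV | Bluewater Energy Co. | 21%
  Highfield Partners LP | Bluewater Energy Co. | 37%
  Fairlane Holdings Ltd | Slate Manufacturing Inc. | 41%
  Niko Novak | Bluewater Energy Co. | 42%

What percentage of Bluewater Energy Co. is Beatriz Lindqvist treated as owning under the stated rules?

Chain via Quarry Realty LP → Ashford Services GmbH → Highfield Partners LP (R2): 46% × 91% × 28% × 37% = 4.336696% of Bluewater Energy Co.
Chain via Fairlane Holdings Ltd → Slate Manufacturing Inc. → Cobalt Shipping BV (R2): 10% × 41% × 53% × 21% = 0.45633% of Bluewater Energy Co.
Aggregating (R1): 4.336696% + 0.45633% = 4.793026%.

4.793026%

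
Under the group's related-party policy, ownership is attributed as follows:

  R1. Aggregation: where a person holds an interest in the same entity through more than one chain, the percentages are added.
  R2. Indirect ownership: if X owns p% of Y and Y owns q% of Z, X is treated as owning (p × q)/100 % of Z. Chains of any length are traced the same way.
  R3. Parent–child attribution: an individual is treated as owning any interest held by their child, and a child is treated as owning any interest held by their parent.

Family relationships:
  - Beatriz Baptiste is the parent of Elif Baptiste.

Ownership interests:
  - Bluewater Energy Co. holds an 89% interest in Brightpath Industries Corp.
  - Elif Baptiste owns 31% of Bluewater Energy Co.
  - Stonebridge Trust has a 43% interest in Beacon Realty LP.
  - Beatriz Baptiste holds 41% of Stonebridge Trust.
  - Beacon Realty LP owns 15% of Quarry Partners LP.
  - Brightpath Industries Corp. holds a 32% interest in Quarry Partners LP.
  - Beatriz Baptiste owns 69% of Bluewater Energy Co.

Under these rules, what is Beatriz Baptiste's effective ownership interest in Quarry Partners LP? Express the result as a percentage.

31.1245%

By parent–child attribution (R3), Beatriz Baptiste is treated as also owning Elif Baptiste's interest in Bluewater Energy Co, giving 69% + 31% = 100%.
Chain via Bluewater Energy Co. → Brightpath Industries Corp. (R2): 100% × 89% × 32% = 28.48% of Quarry Partners LP.
Chain via Stonebridge Trust → Beacon Realty LP (R2): 41% × 43% × 15% = 2.6445% of Quarry Partners LP.
Aggregating (R1): 28.48% + 2.6445% = 31.1245%.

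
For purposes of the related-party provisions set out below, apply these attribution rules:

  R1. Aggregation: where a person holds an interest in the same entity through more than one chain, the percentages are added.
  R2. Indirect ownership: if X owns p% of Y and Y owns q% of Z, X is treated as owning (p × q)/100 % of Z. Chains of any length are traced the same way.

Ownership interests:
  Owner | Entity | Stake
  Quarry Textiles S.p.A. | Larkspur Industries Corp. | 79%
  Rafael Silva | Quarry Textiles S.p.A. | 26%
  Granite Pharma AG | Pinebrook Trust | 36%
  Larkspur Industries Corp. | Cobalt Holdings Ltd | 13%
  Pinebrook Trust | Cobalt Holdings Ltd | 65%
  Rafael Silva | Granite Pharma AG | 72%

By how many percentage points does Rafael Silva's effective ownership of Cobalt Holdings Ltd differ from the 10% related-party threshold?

Chain via Granite Pharma AG → Pinebrook Trust (R2): 72% × 36% × 65% = 16.848% of Cobalt Holdings Ltd.
Chain via Quarry Textiles S.p.A. → Larkspur Industries Corp. (R2): 26% × 79% × 13% = 2.6702% of Cobalt Holdings Ltd.
Aggregating (R1): 16.848% + 2.6702% = 19.5182%.
19.5182% exceeds the 10% threshold by 9.5182 percentage points.

9.5182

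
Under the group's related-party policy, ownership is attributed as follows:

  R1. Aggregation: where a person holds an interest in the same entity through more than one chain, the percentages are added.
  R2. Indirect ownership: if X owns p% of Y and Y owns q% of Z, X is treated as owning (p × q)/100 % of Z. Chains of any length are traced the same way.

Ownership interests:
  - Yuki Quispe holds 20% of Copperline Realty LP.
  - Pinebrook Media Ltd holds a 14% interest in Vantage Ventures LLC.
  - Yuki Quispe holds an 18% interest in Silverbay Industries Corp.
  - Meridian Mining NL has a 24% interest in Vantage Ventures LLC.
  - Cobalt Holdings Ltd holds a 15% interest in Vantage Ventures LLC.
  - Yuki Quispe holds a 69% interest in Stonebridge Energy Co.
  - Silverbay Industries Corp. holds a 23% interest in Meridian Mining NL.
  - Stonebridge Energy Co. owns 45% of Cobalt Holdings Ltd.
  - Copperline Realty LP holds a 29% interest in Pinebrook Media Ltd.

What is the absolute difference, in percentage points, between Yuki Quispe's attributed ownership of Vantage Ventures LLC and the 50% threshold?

43.5369

Chain via Stonebridge Energy Co. → Cobalt Holdings Ltd (R2): 69% × 45% × 15% = 4.6575% of Vantage Ventures LLC.
Chain via Silverbay Industries Corp. → Meridian Mining NL (R2): 18% × 23% × 24% = 0.9936% of Vantage Ventures LLC.
Chain via Copperline Realty LP → Pinebrook Media Ltd (R2): 20% × 29% × 14% = 0.812% of Vantage Ventures LLC.
Aggregating (R1): 4.6575% + 0.9936% + 0.812% = 6.4631%.
6.4631% falls short of the 50% threshold by 43.5369 percentage points.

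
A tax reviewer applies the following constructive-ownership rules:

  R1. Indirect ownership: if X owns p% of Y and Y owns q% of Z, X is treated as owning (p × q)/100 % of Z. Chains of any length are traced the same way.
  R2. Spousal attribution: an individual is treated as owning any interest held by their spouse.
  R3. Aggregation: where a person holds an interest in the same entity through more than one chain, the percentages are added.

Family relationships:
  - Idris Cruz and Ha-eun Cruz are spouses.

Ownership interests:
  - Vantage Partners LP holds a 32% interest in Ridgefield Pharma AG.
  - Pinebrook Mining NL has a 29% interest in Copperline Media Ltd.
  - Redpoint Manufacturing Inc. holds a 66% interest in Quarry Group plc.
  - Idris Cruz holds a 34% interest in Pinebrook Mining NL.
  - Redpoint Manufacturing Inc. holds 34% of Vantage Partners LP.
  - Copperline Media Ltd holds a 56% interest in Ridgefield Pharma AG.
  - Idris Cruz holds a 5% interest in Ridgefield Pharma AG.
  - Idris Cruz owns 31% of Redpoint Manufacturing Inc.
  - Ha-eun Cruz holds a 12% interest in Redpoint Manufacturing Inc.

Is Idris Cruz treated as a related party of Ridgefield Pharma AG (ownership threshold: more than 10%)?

By spousal attribution (R2), Idris Cruz is treated as also owning Ha-eun Cruz's interest in Redpoint Manufacturing Inc, giving 31% + 12% = 43%.
Chain via Redpoint Manufacturing Inc. → Vantage Partners LP (R1): 43% × 34% × 32% = 4.6784% of Ridgefield Pharma AG.
Chain via Pinebrook Mining NL → Copperline Media Ltd (R1): 34% × 29% × 56% = 5.5216% of Ridgefield Pharma AG.
Direct interest in Ridgefield Pharma AG: 5%.
Aggregating (R3): 4.6784% + 5.5216% + 5% = 15.2%.
15.2% exceeds the 10% threshold, so Idris is a related party to Ridgefield Pharma AG.

Yes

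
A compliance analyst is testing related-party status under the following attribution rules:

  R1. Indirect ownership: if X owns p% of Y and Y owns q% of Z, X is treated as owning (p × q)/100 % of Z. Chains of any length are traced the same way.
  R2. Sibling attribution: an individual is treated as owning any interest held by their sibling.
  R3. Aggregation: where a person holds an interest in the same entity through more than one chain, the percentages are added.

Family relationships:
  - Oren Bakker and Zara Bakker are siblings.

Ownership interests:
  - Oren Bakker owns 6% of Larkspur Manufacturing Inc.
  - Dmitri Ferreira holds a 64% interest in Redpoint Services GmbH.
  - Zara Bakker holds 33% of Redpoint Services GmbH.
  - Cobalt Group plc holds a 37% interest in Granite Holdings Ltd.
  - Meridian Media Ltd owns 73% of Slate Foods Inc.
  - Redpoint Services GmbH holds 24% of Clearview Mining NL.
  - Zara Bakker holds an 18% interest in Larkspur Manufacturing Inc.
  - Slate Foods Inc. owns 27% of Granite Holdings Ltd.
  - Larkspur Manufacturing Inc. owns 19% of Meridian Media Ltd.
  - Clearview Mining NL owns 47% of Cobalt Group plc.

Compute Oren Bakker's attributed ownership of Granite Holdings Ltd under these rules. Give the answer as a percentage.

2.276064%

By sibling attribution (R2), Oren Bakker is treated as also owning Zara Bakker's interest in Larkspur Manufacturing Inc, giving 6% + 18% = 24%.
By sibling attribution (R2), Oren Bakker is treated as owning Zara Bakker's 33% interest in Redpoint Services GmbH.
Chain via Larkspur Manufacturing Inc. → Meridian Media Ltd → Slate Foods Inc. (R1): 24% × 19% × 73% × 27% = 0.898776% of Granite Holdings Ltd.
Chain via Redpoint Services GmbH → Clearview Mining NL → Cobalt Group plc (R1): 33% × 24% × 47% × 37% = 1.377288% of Granite Holdings Ltd.
Aggregating (R3): 0.898776% + 1.377288% = 2.276064%.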